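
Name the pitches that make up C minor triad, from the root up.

Root C, quality minor triad:
root → C
3rd (minor 3rd) → E-flat
5th (perfect 5th) → G

C, E-flat, G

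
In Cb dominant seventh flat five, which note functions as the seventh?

B-double-flat

Cb dominant seventh flat five is built on C-flat; its 7th is a minor 7th above the root.
A seventh above C uses the letter B, and the minor 7th above C-flat is B-double-flat.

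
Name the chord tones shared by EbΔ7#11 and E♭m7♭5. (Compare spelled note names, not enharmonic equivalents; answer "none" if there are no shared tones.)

Eb

EbΔ7#11: Eb G Bb D A
E♭m7♭5: Eb Gb Bbb Db
Common to both → Eb.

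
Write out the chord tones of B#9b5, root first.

B#  D##  F#  A#  C##

B#9b5 is a dominant ninth flat five built on B#.
Root: B#
Major 3rd (3rd): D##
Diminished 5th (5th): F#
Minor 7th (7th): A#
Major 9th (9th): C##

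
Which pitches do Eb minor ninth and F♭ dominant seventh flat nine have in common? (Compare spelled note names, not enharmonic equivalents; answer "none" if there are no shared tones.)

Eb minor ninth: E-flat G-flat B-flat D-flat F
F♭ dominant seventh flat nine: F-flat A-flat C-flat E-double-flat G-double-flat
Common to both → none.

none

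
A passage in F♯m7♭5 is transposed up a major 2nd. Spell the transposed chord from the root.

G# – B – D – F#

Transposed root: F# → G# (major 2nd up). So we spell G# half-diminished seventh:
- root: G#
- minor 3rd: B
- diminished 5th: D
- minor 7th: F#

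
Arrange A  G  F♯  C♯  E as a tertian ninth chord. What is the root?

F♯

Arranged so that each adjacent pair is a third by letter name: F♯ – A – C♯ – E – G.
The bottom of that stack, F♯, is the root (this is F♯ minor seventh flat nine).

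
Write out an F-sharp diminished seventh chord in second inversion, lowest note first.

C, Eb, F#, A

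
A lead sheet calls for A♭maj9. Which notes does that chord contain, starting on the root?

Ab C Eb G Bb

A♭maj9: major ninth on Ab.
- root: Ab
- major 3rd: C
- perfect 5th: Eb
- major 7th: G
- major 9th: Bb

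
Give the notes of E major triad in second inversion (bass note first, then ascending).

B, E, G-sharp

E major triad = E–G-sharp–B; second inversion → fifth (B) lowest.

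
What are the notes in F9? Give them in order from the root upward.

F – A – C – Eb – G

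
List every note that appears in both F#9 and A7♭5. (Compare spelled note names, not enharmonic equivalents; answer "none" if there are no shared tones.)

C♯

F#9 = F♯, A♯, C♯, E, G♯.
A7♭5 = A, C♯, E♭, G.
Shared: C♯.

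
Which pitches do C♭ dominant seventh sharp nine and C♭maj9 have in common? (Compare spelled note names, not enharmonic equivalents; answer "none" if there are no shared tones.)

C♭ dominant seventh sharp nine: C♭ E♭ G♭ B𝄫 D
C♭maj9: C♭ E♭ G♭ B♭ D♭
Common to both → C♭, E♭, G♭.

C♭ E♭ G♭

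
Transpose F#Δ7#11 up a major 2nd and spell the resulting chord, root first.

G# B# D# F## C##

A major 2nd up from F# is G#, so the new chord is G# major seventh sharp eleven.
- root: G#
- major 3rd: B#
- perfect 5th: D#
- major 7th: F##
- augmented 11th: C##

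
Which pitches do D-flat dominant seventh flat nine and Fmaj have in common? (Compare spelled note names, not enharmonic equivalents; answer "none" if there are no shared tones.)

F

D-flat dominant seventh flat nine: D♭ F A♭ C♭ E𝄫
Fmaj: F A C
Common to both → F.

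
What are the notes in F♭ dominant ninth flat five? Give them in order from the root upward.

F♭ dominant ninth flat five is a dominant ninth flat five built on Fb.
- root: Fb
- major 3rd: Ab
- diminished 5th: Cbb
- minor 7th: Ebb
- major 9th: Gb

Fb  Ab  Cbb  Ebb  Gb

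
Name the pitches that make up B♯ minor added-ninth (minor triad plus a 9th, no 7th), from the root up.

B♯ minor added-ninth is a minor added-ninth built on B♯.
Root: B♯
Minor 3rd (3rd): D♯
Perfect 5th (5th): F𝄪
Major 9th (9th): C𝄪

B♯ – D♯ – F𝄪 – C𝄪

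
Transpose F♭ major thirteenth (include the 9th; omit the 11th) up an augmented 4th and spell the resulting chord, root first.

B-flat, D, F, A, C, G

An augmented 4th up from F-flat is B-flat, so the new chord is B-flat major thirteenth.
B-flat — root
D — major 3rd
F — perfect 5th
A — major 7th
C — major 9th
G — major 13th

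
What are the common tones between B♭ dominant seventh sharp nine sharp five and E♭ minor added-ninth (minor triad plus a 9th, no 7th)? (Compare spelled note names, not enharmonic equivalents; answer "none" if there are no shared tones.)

B♭ dominant seventh sharp nine sharp five: B-flat D F-sharp A-flat C-sharp
E♭ minor added-ninth: E-flat G-flat B-flat F
Common to both → B-flat.

B-flat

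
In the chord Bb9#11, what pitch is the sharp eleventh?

E

Bb9#11 is built on Bb; its 11th is an augmented 11th above the root.
A fourth above B uses the letter E, and the augmented 11th above Bb is E.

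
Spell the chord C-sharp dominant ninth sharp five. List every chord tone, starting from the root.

Root C#, quality dominant ninth sharp five:
root → C#
3rd (major 3rd) → E#
5th (augmented 5th) → G##
7th (minor 7th) → B
9th (major 9th) → D#

C# E# G## B D#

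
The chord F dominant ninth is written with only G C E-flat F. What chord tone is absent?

F dominant ninth = F, A, C, E-flat, G. The voicing lacks the 3rd (major 3rd), A.

A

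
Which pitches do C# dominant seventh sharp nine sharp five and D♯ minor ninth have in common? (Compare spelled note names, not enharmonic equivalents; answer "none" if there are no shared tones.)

C-sharp E-sharp

C# dominant seventh sharp nine sharp five = C-sharp, E-sharp, G-double-sharp, B, D-double-sharp.
D♯ minor ninth = D-sharp, F-sharp, A-sharp, C-sharp, E-sharp.
Shared: C-sharp, E-sharp.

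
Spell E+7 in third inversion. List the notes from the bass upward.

D, E, G#, B#

E+7 = E–G#–B#–D; third inversion → seventh (D) lowest.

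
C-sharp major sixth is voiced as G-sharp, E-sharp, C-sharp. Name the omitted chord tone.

The full C-sharp major sixth chord is C-sharp, E-sharp, G-sharp, A-sharp.
Comparing with the voicing, the major 6th (6th) — A-sharp — is absent.

A-sharp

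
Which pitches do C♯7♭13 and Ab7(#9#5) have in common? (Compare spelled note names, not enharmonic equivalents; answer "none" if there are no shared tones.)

B

C♯7♭13 = C#, E#, G#, B, A.
Ab7(#9#5) = Ab, C, E, Gb, B.
Shared: B.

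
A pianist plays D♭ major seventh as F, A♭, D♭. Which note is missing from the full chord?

D♭ major seventh = D♭, F, A♭, C. The voicing lacks the 7th (major 7th), C.

C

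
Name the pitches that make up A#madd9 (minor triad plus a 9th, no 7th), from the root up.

A#, C#, E#, B#

A#madd9 is a minor added-ninth built on A#.
root → A#
3rd (minor 3rd) → C#
5th (perfect 5th) → E#
9th (major 9th) → B#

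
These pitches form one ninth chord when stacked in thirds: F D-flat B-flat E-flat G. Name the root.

Arranged so that each adjacent pair is a third by letter name: E-flat – G – B-flat – D-flat – F.
The bottom of that stack, E-flat, is the root (this is E-flat dominant ninth).

E-flat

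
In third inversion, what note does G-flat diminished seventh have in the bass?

F-double-flat

G-flat diminished seventh = G-flat–B-double-flat–D-double-flat–F-double-flat. Third inversion → seventh in the bass = F-double-flat.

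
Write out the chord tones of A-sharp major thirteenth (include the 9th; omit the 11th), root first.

A-sharp major thirteenth: major thirteenth on A#.
root → A#
3rd (major 3rd) → C##
5th (perfect 5th) → E#
7th (major 7th) → G##
9th (major 9th) → B#
13th (major 13th) → F##

A# – C## – E# – G## – B# – F##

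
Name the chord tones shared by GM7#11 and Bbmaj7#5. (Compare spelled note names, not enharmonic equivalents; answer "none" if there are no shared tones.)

D F#

GM7#11 = G, B, D, F#, C#.
Bbmaj7#5 = Bb, D, F#, A.
Shared: D, F#.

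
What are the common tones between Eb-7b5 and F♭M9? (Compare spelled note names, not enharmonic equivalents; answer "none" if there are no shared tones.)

Eb Gb

Eb-7b5 = Eb, Gb, Bbb, Db.
F♭M9 = Fb, Ab, Cb, Eb, Gb.
Shared: Eb, Gb.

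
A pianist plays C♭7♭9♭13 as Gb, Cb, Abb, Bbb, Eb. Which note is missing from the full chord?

C♭7♭9♭13 = Cb, Eb, Gb, Bbb, Dbb, Abb. The voicing lacks the 9th (minor 9th), Dbb.

Dbb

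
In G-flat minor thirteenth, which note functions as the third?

B-double-flat

Root of G-flat minor thirteenth = G-flat. The 3rd is a minor 3rd: G-flat up a minor 3rd → B-double-flat.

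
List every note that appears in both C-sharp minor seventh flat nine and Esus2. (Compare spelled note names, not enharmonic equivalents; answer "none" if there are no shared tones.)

C-sharp minor seventh flat nine = C#, E, G#, B, D.
Esus2 = E, F#, B.
Shared: E, B.

E B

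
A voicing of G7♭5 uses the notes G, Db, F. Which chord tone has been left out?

G7♭5 = G, B, Db, F. The voicing lacks the 3rd (major 3rd), B.

B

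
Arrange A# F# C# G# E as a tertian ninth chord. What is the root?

F#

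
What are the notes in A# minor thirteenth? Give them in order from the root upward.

A-sharp, C-sharp, E-sharp, G-sharp, B-sharp, D-sharp, F-double-sharp

A# minor thirteenth is a minor thirteenth built on A-sharp.
Root: A-sharp
Minor 3rd (3rd): C-sharp
Perfect 5th (5th): E-sharp
Minor 7th (7th): G-sharp
Major 9th (9th): B-sharp
Perfect 11th (11th): D-sharp
Major 13th (13th): F-double-sharp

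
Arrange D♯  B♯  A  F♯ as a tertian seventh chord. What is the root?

Arranged so that each adjacent pair is a third by letter name: B♯ – D♯ – F♯ – A.
The bottom of that stack, B♯, is the root (this is B♯ diminished seventh).

B♯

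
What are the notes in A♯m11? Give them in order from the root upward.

A# C# E# G# B# D#

A♯m11: minor eleventh on A#.
- root: A#
- minor 3rd: C#
- perfect 5th: E#
- minor 7th: G#
- major 9th: B#
- perfect 11th: D#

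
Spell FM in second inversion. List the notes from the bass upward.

C, F, A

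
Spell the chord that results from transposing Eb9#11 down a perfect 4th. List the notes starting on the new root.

Transposed root: E♭ → B♭ (perfect 4th down). So we spell B♭ dominant ninth sharp eleven:
- root: B♭
- major 3rd: D
- perfect 5th: F
- minor 7th: A♭
- major 9th: C
- augmented 11th: E

B♭ – D – F – A♭ – C – E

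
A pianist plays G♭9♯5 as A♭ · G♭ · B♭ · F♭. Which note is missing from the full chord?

D

G♭9♯5 = G♭, B♭, D, F♭, A♭. The voicing lacks the 5th (augmented 5th), D.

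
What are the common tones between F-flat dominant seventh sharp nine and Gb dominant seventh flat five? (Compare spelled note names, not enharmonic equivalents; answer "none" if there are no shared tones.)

F-flat

F-flat dominant seventh sharp nine: F-flat A-flat C-flat E-double-flat G
Gb dominant seventh flat five: G-flat B-flat D-double-flat F-flat
Common to both → F-flat.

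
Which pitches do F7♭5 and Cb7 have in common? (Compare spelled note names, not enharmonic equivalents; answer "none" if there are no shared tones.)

Cb, Eb

F7♭5: F A Cb Eb
Cb7: Cb Eb Gb Bbb
Common to both → Cb, Eb.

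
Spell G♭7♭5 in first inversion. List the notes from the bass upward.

G♭7♭5 = Gb–Bb–Dbb–Fb; first inversion → third (Bb) lowest.

Bb, Dbb, Fb, Gb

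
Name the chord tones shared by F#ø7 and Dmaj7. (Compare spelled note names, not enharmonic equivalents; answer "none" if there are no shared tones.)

F#ø7 = F#, A, C, E.
Dmaj7 = D, F#, A, C#.
Shared: F#, A.

F#  A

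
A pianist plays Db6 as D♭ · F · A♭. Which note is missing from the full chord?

B♭

Db6 = D♭, F, A♭, B♭. The voicing lacks the 6th (major 6th), B♭.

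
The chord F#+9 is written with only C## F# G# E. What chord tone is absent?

A#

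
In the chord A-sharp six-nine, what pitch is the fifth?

A-sharp six-nine is built on A♯; its 5th is a perfect 5th above the root.
A fifth above A uses the letter E, and the perfect 5th above A♯ is E♯.

E♯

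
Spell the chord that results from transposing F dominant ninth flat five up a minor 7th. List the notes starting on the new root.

E-flat, G, B-double-flat, D-flat, F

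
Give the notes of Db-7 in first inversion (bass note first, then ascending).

Db-7 = D♭–F♭–A♭–C♭; first inversion → third (F♭) lowest.

F♭, A♭, C♭, D♭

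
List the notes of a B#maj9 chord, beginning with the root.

B#, D##, F##, A##, C##

B#maj9 is a major ninth built on B#.
B# — root
D## — major 3rd
F## — perfect 5th
A## — major 7th
C## — major 9th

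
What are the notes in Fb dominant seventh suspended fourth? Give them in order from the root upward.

F♭ B𝄫 C♭ E𝄫

Root F♭, quality dominant seventh suspended fourth:
root → F♭
4th (perfect 4th) → B𝄫
5th (perfect 5th) → C♭
7th (minor 7th) → E𝄫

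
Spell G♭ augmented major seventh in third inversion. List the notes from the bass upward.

In root position, G♭ augmented major seventh is Gb–Bb–D–F.
Third inversion puts the seventh (F) in the bass.

F, Gb, Bb, D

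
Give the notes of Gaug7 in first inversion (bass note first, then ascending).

In root position, Gaug7 is G–B–D#–F.
First inversion puts the third (B) in the bass.

B – D# – F – G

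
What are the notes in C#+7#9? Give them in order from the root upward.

C♯  E♯  G𝄪  B  D𝄪

C#+7#9 is a dominant seventh sharp nine sharp five built on C♯.
C♯ — root
E♯ — major 3rd
G𝄪 — augmented 5th
B — minor 7th
D𝄪 — augmented 9th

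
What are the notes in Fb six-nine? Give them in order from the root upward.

F-flat, A-flat, C-flat, D-flat, G-flat

Root F-flat, quality six-nine:
root → F-flat
3rd (major 3rd) → A-flat
5th (perfect 5th) → C-flat
6th (major 6th) → D-flat
9th (major 9th) → G-flat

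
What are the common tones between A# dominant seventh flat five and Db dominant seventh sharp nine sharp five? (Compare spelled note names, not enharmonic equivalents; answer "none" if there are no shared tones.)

A# dominant seventh flat five = A#, C##, E, G#.
Db dominant seventh sharp nine sharp five = Db, F, A, Cb, E.
Shared: E.

E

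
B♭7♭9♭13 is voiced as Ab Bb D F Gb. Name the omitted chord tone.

The full B♭7♭9♭13 chord is Bb, D, F, Ab, Cb, Gb.
Comparing with the voicing, the minor 9th (9th) — Cb — is absent.

Cb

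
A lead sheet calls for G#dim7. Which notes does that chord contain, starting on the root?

G#dim7 is a diminished seventh built on G#.
G# — root
B — minor 3rd
D — diminished 5th
F — diminished 7th

G#, B, D, F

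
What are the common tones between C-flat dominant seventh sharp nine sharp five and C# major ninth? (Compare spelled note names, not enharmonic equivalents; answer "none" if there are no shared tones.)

none

C-flat dominant seventh sharp nine sharp five: Cb Eb G Bbb D
C# major ninth: C# E# G# B# D#
Common to both → none.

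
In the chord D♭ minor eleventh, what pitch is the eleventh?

D♭ minor eleventh is built on Db; its 11th is a perfect 11th above the root.
A fourth above D uses the letter G, and the perfect 11th above Db is Gb.

Gb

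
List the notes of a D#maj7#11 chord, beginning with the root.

D# F## A# C## G##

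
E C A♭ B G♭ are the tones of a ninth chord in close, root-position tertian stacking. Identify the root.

A♭

Arranged so that each adjacent pair is a third by letter name: A♭ – C – E – G♭ – B.
The bottom of that stack, A♭, is the root (this is A♭ dominant seventh sharp nine sharp five).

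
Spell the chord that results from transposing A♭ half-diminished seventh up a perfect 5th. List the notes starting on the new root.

A perfect 5th up from A-flat is E-flat, so the new chord is E-flat half-diminished seventh.
Root: E-flat
Minor 3rd (3rd): G-flat
Diminished 5th (5th): B-double-flat
Minor 7th (7th): D-flat

E-flat  G-flat  B-double-flat  D-flat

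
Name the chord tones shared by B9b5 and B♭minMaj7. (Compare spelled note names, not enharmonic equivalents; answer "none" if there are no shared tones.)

B9b5 = B, D#, F, A, C#.
B♭minMaj7 = Bb, Db, F, A.
Shared: F, A.

F, A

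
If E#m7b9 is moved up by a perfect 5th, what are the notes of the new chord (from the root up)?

B# – D# – F## – A# – C#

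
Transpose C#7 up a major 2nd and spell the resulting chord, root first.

A major 2nd up from C# is D#, so the new chord is D# dominant seventh.
- root: D#
- major 3rd: F##
- perfect 5th: A#
- minor 7th: C#

D#  F##  A#  C#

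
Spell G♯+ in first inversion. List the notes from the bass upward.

B♯, D𝄪, G♯

G♯+ = G♯–B♯–D𝄪; first inversion → third (B♯) lowest.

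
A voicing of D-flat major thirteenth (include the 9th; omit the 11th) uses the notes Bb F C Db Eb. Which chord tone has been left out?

The full D-flat major thirteenth chord is Db, F, Ab, C, Eb, Bb.
Comparing with the voicing, the perfect 5th (5th) — Ab — is absent.

Ab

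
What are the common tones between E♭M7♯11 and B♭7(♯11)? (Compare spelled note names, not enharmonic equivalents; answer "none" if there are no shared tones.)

E♭M7♯11: E♭ G B♭ D A
B♭7(♯11): B♭ D F A♭ E
Common to both → B♭, D.

B♭, D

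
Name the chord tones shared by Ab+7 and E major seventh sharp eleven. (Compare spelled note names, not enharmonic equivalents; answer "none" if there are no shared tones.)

E

Ab+7 = Ab, C, E, Gb.
E major seventh sharp eleven = E, G#, B, D#, A#.
Shared: E.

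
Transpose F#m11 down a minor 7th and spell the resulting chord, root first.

A minor 7th down from F# is G#, so the new chord is G# minor eleventh.
Root: G#
Minor 3rd (3rd): B
Perfect 5th (5th): D#
Minor 7th (7th): F#
Major 9th (9th): A#
Perfect 11th (11th): C#

G#, B, D#, F#, A#, C#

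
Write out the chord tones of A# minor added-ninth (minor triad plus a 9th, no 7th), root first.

A# minor added-ninth: minor added-ninth on A#.
- root: A#
- minor 3rd: C#
- perfect 5th: E#
- major 9th: B#

A#, C#, E#, B#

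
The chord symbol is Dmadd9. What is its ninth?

Dmadd9 is built on D; its 9th is a major 9th above the root.
A second above D uses the letter E, and the major 9th above D is E.

E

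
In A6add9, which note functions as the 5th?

E

A6add9 is built on A; its 5th is a perfect 5th above the root.
A fifth above A uses the letter E, and the perfect 5th above A is E.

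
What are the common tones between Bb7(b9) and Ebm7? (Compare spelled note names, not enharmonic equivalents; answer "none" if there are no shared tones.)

Bb7(b9) = B♭, D, F, A♭, C♭.
Ebm7 = E♭, G♭, B♭, D♭.
Shared: B♭.

B♭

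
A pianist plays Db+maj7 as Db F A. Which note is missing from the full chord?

C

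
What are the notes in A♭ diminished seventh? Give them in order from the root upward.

Root Ab, quality diminished seventh:
Root: Ab
Minor 3rd (3rd): Cb
Diminished 5th (5th): Ebb
Diminished 7th (7th): Gbb

Ab, Cb, Ebb, Gbb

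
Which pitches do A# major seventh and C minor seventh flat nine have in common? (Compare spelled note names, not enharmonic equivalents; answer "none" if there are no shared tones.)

none

A# major seventh = A-sharp, C-double-sharp, E-sharp, G-double-sharp.
C minor seventh flat nine = C, E-flat, G, B-flat, D-flat.
Shared: none.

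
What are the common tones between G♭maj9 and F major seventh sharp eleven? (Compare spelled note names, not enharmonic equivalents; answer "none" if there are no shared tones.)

G♭maj9: Gb Bb Db F Ab
F major seventh sharp eleven: F A C E B
Common to both → F.

F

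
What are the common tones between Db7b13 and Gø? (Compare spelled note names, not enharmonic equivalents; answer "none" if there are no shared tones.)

Db – F

Db7b13: Db F Ab Cb Bbb
Gø: G Bb Db F
Common to both → Db, F.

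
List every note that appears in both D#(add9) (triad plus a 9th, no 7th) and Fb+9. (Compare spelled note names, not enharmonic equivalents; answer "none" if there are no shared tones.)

D#(add9): D# F## A# E#
Fb+9: Fb Ab C Ebb Gb
Common to both → none.

none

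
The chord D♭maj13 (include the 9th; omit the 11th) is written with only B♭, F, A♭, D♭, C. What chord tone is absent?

The full D♭maj13 chord is D♭, F, A♭, C, E♭, B♭.
Comparing with the voicing, the major 9th (9th) — E♭ — is absent.

E♭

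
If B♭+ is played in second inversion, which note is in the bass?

B♭+ in root position is Bb–D–F#.
Second inversion places the fifth in the bass, which is F#.

F#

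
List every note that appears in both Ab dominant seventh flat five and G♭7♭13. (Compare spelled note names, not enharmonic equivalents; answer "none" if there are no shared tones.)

Ab dominant seventh flat five: A♭ C E𝄫 G♭
G♭7♭13: G♭ B♭ D♭ F♭ E𝄫
Common to both → E𝄫, G♭.

E𝄫, G♭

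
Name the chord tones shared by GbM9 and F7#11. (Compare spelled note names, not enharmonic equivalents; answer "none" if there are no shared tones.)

F

GbM9 = Gb, Bb, Db, F, Ab.
F7#11 = F, A, C, Eb, B.
Shared: F.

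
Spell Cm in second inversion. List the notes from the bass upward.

Cm = C–Eb–G; second inversion → fifth (G) lowest.

G, C, Eb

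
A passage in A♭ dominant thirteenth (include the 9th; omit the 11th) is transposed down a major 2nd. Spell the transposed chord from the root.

Gb, Bb, Db, Fb, Ab, Eb

Transposed root: Ab → Gb (major 2nd down). So we spell Gb dominant thirteenth:
Gb — root
Bb — major 3rd
Db — perfect 5th
Fb — minor 7th
Ab — major 9th
Eb — major 13th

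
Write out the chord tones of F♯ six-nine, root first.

F♯ six-nine: six-nine on F#.
root → F#
3rd (major 3rd) → A#
5th (perfect 5th) → C#
6th (major 6th) → D#
9th (major 9th) → G#

F#, A#, C#, D#, G#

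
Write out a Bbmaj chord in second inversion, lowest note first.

F Bb D

In root position, Bbmaj is Bb–D–F.
Second inversion puts the fifth (F) in the bass.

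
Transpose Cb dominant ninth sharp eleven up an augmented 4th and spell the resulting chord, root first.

F, A, C, Eb, G, B

An augmented 4th up from Cb is F, so the new chord is F dominant ninth sharp eleven.
F — root
A — major 3rd
C — perfect 5th
Eb — minor 7th
G — major 9th
B — augmented 11th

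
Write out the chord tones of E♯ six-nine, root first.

E♯ six-nine is a six-nine built on E-sharp.
Root: E-sharp
Major 3rd (3rd): G-double-sharp
Perfect 5th (5th): B-sharp
Major 6th (6th): C-double-sharp
Major 9th (9th): F-double-sharp

E-sharp – G-double-sharp – B-sharp – C-double-sharp – F-double-sharp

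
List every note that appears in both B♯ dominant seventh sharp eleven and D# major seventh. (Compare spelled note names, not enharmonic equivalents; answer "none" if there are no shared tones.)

F-double-sharp, A-sharp

B♯ dominant seventh sharp eleven: B-sharp D-double-sharp F-double-sharp A-sharp E-double-sharp
D# major seventh: D-sharp F-double-sharp A-sharp C-double-sharp
Common to both → F-double-sharp, A-sharp.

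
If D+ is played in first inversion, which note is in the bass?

F#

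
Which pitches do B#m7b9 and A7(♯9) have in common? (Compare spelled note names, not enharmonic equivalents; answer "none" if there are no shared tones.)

B#m7b9 = B#, D#, F##, A#, C#.
A7(♯9) = A, C#, E, G, B#.
Shared: B#, C#.

B#, C#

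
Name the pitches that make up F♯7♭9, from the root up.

Root F#, quality dominant seventh flat nine:
F# — root
A# — major 3rd
C# — perfect 5th
E — minor 7th
G — minor 9th

F# A# C# E G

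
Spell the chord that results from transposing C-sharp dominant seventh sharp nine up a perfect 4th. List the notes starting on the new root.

A perfect 4th up from C# is F#, so the new chord is F# dominant seventh sharp nine.
F# — root
A# — major 3rd
C# — perfect 5th
E — minor 7th
G## — augmented 9th

F#, A#, C#, E, G##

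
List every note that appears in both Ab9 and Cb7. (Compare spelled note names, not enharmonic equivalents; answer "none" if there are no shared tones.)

Ab9 = Ab, C, Eb, Gb, Bb.
Cb7 = Cb, Eb, Gb, Bbb.
Shared: Eb, Gb.

Eb Gb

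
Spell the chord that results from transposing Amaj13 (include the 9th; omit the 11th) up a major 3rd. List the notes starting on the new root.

C# – E# – G# – B# – D# – A#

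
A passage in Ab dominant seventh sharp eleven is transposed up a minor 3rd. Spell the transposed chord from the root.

Transposed root: Ab → Cb (minor 3rd up). So we spell Cb dominant seventh sharp eleven:
Root: Cb
Major 3rd (3rd): Eb
Perfect 5th (5th): Gb
Minor 7th (7th): Bbb
Augmented 11th (11th): F

Cb, Eb, Gb, Bbb, F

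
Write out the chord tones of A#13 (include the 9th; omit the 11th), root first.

A#, C##, E#, G#, B#, F##

Root A#, quality dominant thirteenth:
A# — root
C## — major 3rd
E# — perfect 5th
G# — minor 7th
B# — major 9th
F## — major 13th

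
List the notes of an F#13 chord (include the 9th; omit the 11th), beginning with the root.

Root F#, quality dominant thirteenth:
Root: F#
Major 3rd (3rd): A#
Perfect 5th (5th): C#
Minor 7th (7th): E
Major 9th (9th): G#
Major 13th (13th): D#

F# – A# – C# – E – G# – D#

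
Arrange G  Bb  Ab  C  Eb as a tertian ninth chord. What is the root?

Ab

Stacking in thirds gives Ab – C – Eb – G – Bb, so Ab is the root — Ab major ninth.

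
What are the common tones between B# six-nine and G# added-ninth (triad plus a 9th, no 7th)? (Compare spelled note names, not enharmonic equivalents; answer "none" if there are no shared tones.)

B-sharp

B# six-nine: B-sharp D-double-sharp F-double-sharp G-double-sharp C-double-sharp
G# added-ninth: G-sharp B-sharp D-sharp A-sharp
Common to both → B-sharp.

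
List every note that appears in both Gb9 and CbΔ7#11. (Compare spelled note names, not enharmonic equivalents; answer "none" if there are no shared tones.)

Gb  Bb

Gb9 = Gb, Bb, Db, Fb, Ab.
CbΔ7#11 = Cb, Eb, Gb, Bb, F.
Shared: Gb, Bb.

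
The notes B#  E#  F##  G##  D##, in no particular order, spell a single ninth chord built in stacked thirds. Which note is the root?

Stacking in thirds gives E# – G## – B# – D## – F##, so E# is the root — E# major ninth.

E#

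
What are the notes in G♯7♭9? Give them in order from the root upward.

G# – B# – D# – F# – A

Root G#, quality dominant seventh flat nine:
Root: G#
Major 3rd (3rd): B#
Perfect 5th (5th): D#
Minor 7th (7th): F#
Minor 9th (9th): A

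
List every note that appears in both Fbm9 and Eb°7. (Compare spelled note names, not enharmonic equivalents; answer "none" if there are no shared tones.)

G♭

Fbm9 = F♭, A𝄫, C♭, E𝄫, G♭.
Eb°7 = E♭, G♭, B𝄫, D𝄫.
Shared: G♭.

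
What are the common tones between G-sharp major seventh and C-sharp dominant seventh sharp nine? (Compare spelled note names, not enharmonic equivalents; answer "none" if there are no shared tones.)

G-sharp

G-sharp major seventh = G-sharp, B-sharp, D-sharp, F-double-sharp.
C-sharp dominant seventh sharp nine = C-sharp, E-sharp, G-sharp, B, D-double-sharp.
Shared: G-sharp.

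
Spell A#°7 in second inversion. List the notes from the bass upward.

A#°7 = A#–C#–E–G; second inversion → fifth (E) lowest.

E – G – A# – C#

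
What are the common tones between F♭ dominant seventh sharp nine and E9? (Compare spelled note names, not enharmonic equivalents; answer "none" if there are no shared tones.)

F♭ dominant seventh sharp nine: F♭ A♭ C♭ E𝄫 G
E9: E G♯ B D F♯
Common to both → none.

none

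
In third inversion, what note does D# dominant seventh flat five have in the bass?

C#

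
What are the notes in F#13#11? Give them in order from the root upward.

F#, A#, C#, E, G#, B#, D#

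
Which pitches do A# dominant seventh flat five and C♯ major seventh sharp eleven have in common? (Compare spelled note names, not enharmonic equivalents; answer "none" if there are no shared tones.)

A# dominant seventh flat five = A-sharp, C-double-sharp, E, G-sharp.
C♯ major seventh sharp eleven = C-sharp, E-sharp, G-sharp, B-sharp, F-double-sharp.
Shared: G-sharp.

G-sharp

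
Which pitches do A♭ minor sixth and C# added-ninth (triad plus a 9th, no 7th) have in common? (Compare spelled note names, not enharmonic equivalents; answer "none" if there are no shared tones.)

A♭ minor sixth = A-flat, C-flat, E-flat, F.
C# added-ninth = C-sharp, E-sharp, G-sharp, D-sharp.
Shared: none.

none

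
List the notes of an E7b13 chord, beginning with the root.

E7b13: dominant seventh flat thirteen on E.
E — root
G# — major 3rd
B — perfect 5th
D — minor 7th
C — minor 13th

E – G# – B – D – C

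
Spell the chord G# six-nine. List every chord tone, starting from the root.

G# B# D# E# A#

G# six-nine: six-nine on G#.
root → G#
3rd (major 3rd) → B#
5th (perfect 5th) → D#
6th (major 6th) → E#
9th (major 9th) → A#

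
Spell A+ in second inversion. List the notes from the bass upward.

E♯  A  C♯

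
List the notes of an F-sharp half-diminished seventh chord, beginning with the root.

F♯ – A – C – E

F-sharp half-diminished seventh is a half-diminished seventh built on F♯.
- root: F♯
- minor 3rd: A
- diminished 5th: C
- minor 7th: E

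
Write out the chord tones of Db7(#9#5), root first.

Db7(#9#5) is a dominant seventh sharp nine sharp five built on Db.
Root: Db
Major 3rd (3rd): F
Augmented 5th (5th): A
Minor 7th (7th): Cb
Augmented 9th (9th): E

Db  F  A  Cb  E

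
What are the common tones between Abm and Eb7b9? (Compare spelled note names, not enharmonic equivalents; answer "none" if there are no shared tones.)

Abm = Ab, Cb, Eb.
Eb7b9 = Eb, G, Bb, Db, Fb.
Shared: Eb.

Eb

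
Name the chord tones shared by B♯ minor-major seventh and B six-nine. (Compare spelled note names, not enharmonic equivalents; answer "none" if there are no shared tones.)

D-sharp

B♯ minor-major seventh: B-sharp D-sharp F-double-sharp A-double-sharp
B six-nine: B D-sharp F-sharp G-sharp C-sharp
Common to both → D-sharp.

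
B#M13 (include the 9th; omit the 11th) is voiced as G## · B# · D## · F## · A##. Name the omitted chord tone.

B#M13 = B#, D##, F##, A##, C##, G##. The voicing lacks the 9th (major 9th), C##.

C##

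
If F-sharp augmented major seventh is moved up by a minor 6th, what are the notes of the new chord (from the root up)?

D  F#  A#  C#

A minor 6th up from F# is D, so the new chord is D augmented major seventh.
Root: D
Major 3rd (3rd): F#
Augmented 5th (5th): A#
Major 7th (7th): C#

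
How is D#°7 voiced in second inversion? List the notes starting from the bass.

A – C – D♯ – F♯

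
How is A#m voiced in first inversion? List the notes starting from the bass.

In root position, A#m is A#–C#–E#.
First inversion puts the third (C#) in the bass.

C# – E# – A#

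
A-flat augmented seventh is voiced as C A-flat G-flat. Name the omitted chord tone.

E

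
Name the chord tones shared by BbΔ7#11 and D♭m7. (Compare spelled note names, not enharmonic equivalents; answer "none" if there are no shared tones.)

none

BbΔ7#11 = Bb, D, F, A, E.
D♭m7 = Db, Fb, Ab, Cb.
Shared: none.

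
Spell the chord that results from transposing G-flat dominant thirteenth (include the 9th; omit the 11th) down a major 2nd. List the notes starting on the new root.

F-flat, A-flat, C-flat, E-double-flat, G-flat, D-flat

A major 2nd down from G-flat is F-flat, so the new chord is F-flat dominant thirteenth.
root → F-flat
3rd (major 3rd) → A-flat
5th (perfect 5th) → C-flat
7th (minor 7th) → E-double-flat
9th (major 9th) → G-flat
13th (major 13th) → D-flat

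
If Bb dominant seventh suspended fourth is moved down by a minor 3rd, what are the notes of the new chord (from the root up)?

G C D F

B-flat down a minor 3rd → G. New chord: G dominant seventh suspended fourth.
Root: G
Perfect 4th (4th): C
Perfect 5th (5th): D
Minor 7th (7th): F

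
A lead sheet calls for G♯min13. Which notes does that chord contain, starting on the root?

G#, B, D#, F#, A#, C#, E#

G♯min13: minor thirteenth on G#.
G# — root
B — minor 3rd
D# — perfect 5th
F# — minor 7th
A# — major 9th
C# — perfect 11th
E# — major 13th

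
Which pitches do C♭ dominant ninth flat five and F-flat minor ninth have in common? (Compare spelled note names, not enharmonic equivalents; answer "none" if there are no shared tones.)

C♭ dominant ninth flat five: C-flat E-flat G-double-flat B-double-flat D-flat
F-flat minor ninth: F-flat A-double-flat C-flat E-double-flat G-flat
Common to both → C-flat.

C-flat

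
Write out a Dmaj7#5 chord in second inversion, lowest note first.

In root position, Dmaj7#5 is D–F♯–A♯–C♯.
Second inversion puts the fifth (A♯) in the bass.

A♯, C♯, D, F♯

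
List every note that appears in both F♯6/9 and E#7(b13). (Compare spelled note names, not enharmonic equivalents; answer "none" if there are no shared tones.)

F♯6/9: F# A# C# D# G#
E#7(b13): E# G## B# D# C#
Common to both → C#, D#.

C# D#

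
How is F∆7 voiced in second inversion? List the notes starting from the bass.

C – E – F – A

In root position, F∆7 is F–A–C–E.
Second inversion puts the fifth (C) in the bass.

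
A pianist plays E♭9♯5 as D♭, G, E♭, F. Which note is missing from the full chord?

E♭9♯5 = E♭, G, B, D♭, F. The voicing lacks the 5th (augmented 5th), B.

B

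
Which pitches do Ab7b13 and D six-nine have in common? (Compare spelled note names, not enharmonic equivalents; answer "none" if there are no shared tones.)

Ab7b13: Ab C Eb Gb Fb
D six-nine: D F# A B E
Common to both → none.

none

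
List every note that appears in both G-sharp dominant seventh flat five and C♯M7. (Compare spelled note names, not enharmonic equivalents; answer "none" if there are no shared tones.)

G-sharp dominant seventh flat five: G# B# D F#
C♯M7: C# E# G# B#
Common to both → G#, B#.

G# – B#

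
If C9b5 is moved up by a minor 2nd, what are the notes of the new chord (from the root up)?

A minor 2nd up from C is Db, so the new chord is Db dominant ninth flat five.
Root: Db
Major 3rd (3rd): F
Diminished 5th (5th): Abb
Minor 7th (7th): Cb
Major 9th (9th): Eb

Db – F – Abb – Cb – Eb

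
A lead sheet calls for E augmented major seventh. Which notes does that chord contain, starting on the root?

E – G♯ – B♯ – D♯

E augmented major seventh is an augmented major seventh built on E.
Root: E
Major 3rd (3rd): G♯
Augmented 5th (5th): B♯
Major 7th (7th): D♯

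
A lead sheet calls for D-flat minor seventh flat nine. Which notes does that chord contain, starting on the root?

Root Db, quality minor seventh flat nine:
Root: Db
Minor 3rd (3rd): Fb
Perfect 5th (5th): Ab
Minor 7th (7th): Cb
Minor 9th (9th): Ebb

Db, Fb, Ab, Cb, Ebb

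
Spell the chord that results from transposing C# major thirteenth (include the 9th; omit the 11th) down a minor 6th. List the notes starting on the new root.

E-sharp G-double-sharp B-sharp D-double-sharp F-double-sharp C-double-sharp

Transposed root: C-sharp → E-sharp (minor 6th down). So we spell E-sharp major thirteenth:
root → E-sharp
3rd (major 3rd) → G-double-sharp
5th (perfect 5th) → B-sharp
7th (major 7th) → D-double-sharp
9th (major 9th) → F-double-sharp
13th (major 13th) → C-double-sharp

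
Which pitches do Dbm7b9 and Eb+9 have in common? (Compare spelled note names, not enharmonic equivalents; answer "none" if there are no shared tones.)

D♭

Dbm7b9: D♭ F♭ A♭ C♭ E𝄫
Eb+9: E♭ G B D♭ F
Common to both → D♭.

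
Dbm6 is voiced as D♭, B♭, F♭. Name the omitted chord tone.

The full Dbm6 chord is D♭, F♭, A♭, B♭.
Comparing with the voicing, the perfect 5th (5th) — A♭ — is absent.

A♭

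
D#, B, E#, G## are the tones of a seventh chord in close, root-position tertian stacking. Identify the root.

E#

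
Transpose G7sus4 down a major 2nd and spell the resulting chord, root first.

G down a major 2nd → F. New chord: F dominant seventh suspended fourth.
Root: F
Perfect 4th (4th): Bb
Perfect 5th (5th): C
Minor 7th (7th): Eb

F Bb C Eb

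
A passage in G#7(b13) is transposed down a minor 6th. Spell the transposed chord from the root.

A minor 6th down from G♯ is B♯, so the new chord is B♯ dominant seventh flat thirteen.
B♯ — root
D𝄪 — major 3rd
F𝄪 — perfect 5th
A♯ — minor 7th
G♯ — minor 13th

B♯, D𝄪, F𝄪, A♯, G♯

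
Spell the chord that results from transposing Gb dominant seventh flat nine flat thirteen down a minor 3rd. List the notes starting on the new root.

Eb – G – Bb – Db – Fb – Cb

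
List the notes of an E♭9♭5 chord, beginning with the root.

E♭9♭5: dominant ninth flat five on Eb.
Root: Eb
Major 3rd (3rd): G
Diminished 5th (5th): Bbb
Minor 7th (7th): Db
Major 9th (9th): F

Eb  G  Bbb  Db  F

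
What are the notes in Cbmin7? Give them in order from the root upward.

C♭ E𝄫 G♭ B𝄫

Root C♭, quality minor seventh:
C♭ — root
E𝄫 — minor 3rd
G♭ — perfect 5th
B𝄫 — minor 7th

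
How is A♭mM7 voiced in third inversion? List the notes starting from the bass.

A♭mM7 = A♭–C♭–E♭–G; third inversion → seventh (G) lowest.

G, A♭, C♭, E♭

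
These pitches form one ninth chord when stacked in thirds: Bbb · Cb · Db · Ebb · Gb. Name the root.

Arranged so that each adjacent pair is a third by letter name: Cb – Ebb – Gb – Bbb – Db.
The bottom of that stack, Cb, is the root (this is Cb minor ninth).

Cb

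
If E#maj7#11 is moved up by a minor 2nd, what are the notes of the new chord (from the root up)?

E# up a minor 2nd → F#. New chord: F# major seventh sharp eleven.
- root: F#
- major 3rd: A#
- perfect 5th: C#
- major 7th: E#
- augmented 11th: B#

F# A# C# E# B#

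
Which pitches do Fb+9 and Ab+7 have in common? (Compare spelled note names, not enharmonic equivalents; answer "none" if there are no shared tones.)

Fb+9: Fb Ab C Ebb Gb
Ab+7: Ab C E Gb
Common to both → Ab, C, Gb.

Ab, C, Gb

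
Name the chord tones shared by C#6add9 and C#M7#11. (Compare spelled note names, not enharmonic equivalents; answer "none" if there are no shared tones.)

C#6add9: C# E# G# A# D#
C#M7#11: C# E# G# B# F##
Common to both → C#, E#, G#.

C#, E#, G#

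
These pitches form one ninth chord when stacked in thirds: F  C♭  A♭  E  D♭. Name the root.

D♭

Arranged so that each adjacent pair is a third by letter name: D♭ – F – A♭ – C♭ – E.
The bottom of that stack, D♭, is the root (this is D♭ dominant seventh sharp nine).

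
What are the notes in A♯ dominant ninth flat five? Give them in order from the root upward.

A-sharp, C-double-sharp, E, G-sharp, B-sharp

Root A-sharp, quality dominant ninth flat five:
root → A-sharp
3rd (major 3rd) → C-double-sharp
5th (diminished 5th) → E
7th (minor 7th) → G-sharp
9th (major 9th) → B-sharp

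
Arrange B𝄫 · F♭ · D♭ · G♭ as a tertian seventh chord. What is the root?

G♭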